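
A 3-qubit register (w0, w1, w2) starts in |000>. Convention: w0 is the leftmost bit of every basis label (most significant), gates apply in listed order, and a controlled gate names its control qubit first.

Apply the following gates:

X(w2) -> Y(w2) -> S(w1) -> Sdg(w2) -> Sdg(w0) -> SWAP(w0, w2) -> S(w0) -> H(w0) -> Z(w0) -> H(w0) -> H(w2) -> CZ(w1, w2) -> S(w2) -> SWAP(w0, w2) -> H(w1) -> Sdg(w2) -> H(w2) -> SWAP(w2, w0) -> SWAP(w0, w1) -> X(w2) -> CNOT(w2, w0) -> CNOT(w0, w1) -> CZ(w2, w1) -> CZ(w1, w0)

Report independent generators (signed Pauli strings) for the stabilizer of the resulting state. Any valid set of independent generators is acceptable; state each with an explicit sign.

The stabilizer group can be generated by -XZI, -ZXZ, -IZY, among other valid generating sets.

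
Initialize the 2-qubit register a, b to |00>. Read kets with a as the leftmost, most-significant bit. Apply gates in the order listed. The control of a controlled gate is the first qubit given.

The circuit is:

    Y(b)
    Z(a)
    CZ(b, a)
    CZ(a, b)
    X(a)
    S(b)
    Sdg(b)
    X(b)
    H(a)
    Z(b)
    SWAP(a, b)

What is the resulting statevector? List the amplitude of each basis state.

The final amplitudes are sqrt(2)*I/2 on |00>, -sqrt(2)*I/2 on |01>, 0 on |10>, 0 on |11>.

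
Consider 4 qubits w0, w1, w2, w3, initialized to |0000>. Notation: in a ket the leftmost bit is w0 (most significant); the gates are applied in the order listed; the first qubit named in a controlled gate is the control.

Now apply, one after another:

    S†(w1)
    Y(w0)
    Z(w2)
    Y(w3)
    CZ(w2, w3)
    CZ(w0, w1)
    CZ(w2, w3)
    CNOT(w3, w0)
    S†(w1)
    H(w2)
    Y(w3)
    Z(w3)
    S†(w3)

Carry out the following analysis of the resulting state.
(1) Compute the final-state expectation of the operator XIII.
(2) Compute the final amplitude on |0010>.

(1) In the final state, XIII has expectation 0.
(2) The amplitude on |0010> is sqrt(2)*I/2.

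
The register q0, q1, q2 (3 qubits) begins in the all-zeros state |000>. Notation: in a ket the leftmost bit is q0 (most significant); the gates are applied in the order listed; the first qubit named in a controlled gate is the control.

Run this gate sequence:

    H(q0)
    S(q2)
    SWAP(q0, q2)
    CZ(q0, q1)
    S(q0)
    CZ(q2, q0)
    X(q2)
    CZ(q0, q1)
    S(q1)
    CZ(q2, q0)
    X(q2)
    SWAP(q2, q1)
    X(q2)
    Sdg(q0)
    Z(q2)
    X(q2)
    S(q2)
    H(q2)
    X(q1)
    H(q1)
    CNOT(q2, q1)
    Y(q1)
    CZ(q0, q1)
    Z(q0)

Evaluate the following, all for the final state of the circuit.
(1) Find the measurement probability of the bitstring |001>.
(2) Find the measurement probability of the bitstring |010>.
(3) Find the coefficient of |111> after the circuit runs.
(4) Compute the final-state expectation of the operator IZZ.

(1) Outcome |001> occurs with probability 1/2.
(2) The probability of measuring |010> is 1/2.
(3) The final state's coefficient on |111> equals 0.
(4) In the final state, IZZ has expectation -1.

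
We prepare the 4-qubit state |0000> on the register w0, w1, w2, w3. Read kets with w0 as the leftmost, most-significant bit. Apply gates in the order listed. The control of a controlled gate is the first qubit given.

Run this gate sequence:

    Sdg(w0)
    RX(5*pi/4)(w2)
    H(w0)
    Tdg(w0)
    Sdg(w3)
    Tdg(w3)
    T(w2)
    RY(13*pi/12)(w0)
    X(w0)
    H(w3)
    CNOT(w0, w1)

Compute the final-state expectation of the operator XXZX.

In the final state, XXZX has expectation sqrt(2)/8 + sqrt(6)/8.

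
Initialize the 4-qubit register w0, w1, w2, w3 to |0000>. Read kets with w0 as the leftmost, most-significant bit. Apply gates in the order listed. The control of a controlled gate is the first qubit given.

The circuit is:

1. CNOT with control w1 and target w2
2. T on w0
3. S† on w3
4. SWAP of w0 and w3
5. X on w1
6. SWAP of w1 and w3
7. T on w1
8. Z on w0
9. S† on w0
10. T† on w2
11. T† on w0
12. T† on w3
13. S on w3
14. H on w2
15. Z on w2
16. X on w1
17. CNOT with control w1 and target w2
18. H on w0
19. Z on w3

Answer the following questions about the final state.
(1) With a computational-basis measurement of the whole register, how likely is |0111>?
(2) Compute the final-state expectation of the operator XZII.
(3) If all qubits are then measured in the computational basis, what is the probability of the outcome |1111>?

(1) Outcome |0111> occurs with probability 1/4.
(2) In the final state, XZII has expectation -1.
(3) A full measurement returns |1111> with probability 1/4.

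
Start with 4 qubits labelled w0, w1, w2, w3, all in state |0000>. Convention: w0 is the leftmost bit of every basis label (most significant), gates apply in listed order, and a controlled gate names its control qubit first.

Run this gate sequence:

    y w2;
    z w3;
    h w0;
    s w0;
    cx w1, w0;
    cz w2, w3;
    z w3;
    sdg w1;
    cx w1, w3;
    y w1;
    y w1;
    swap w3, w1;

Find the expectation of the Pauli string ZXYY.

In the final state, ZXYY has expectation 0.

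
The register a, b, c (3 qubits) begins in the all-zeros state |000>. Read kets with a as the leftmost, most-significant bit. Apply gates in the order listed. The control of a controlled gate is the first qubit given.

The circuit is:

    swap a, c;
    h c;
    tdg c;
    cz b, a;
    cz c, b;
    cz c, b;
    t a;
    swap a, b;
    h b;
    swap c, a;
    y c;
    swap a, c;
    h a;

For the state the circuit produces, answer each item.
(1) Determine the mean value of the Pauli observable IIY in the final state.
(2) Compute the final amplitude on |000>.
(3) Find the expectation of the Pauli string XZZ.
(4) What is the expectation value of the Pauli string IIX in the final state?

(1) The expectation value of IIY is -sqrt(2)/2.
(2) The final state's coefficient on |000> equals sqrt(2)*I/4.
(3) The expectation value of XZZ is 0.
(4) In the final state, IIX has expectation sqrt(2)/2.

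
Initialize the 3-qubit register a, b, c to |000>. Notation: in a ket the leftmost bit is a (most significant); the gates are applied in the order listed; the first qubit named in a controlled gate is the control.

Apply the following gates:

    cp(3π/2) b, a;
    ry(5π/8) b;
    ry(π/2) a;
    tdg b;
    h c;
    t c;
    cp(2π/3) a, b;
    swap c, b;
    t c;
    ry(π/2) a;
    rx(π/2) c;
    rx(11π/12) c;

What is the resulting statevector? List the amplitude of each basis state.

The resulting statevector has amplitude -sqrt(3)*I*sqrt(sqrt(2)/4 + 1/2)*sin(5*pi/16)/8 - I*sqrt(sqrt(2)/4 + 1/2)*sin(5*pi/16)/8 + sqrt(3)*I*sqrt(sqrt(2)/4 + 1/2)*exp(2*I*pi/3)*sin(5*pi/16)/8 + I*sqrt(sqrt(2)/4 + 1/2)*exp(2*I*pi/3)*sin(5*pi/16)/8 - I*sqrt(1/2 - sqrt(2)/4)*sin(5*pi/16)/8 + I*sqrt(1/2 - sqrt(2)/4)*exp(2*I*pi/3)*sin(5*pi/16)/8 - sqrt(3)*I*sqrt(1/2 - sqrt(2)/4)*exp(2*I*pi/3)*sin(5*pi/16)/8 + sqrt(3)*I*sqrt(1/2 - sqrt(2)/4)*sin(5*pi/16)/8 on |000>, -sqrt(3)*sqrt(sqrt(2)/4 + 1/2)*sin(5*pi/16)/8 - sqrt(3)*sqrt(1/2 - sqrt(2)/4)*sin(5*pi/16)/8 - sqrt(1/2 - sqrt(2)/4)*sin(5*pi/16)/8 + sqrt(sqrt(2)/4 + 1/2)*sin(5*pi/16)/8 - sqrt(sqrt(2)/4 + 1/2)*exp(2*I*pi/3)*sin(5*pi/16)/8 + sqrt(1/2 - sqrt(2)/4)*exp(2*I*pi/3)*sin(5*pi/16)/8 + sqrt(3)*sqrt(1/2 - sqrt(2)/4)*exp(2*I*pi/3)*sin(5*pi/16)/8 + sqrt(3)*sqrt(sqrt(2)/4 + 1/2)*exp(2*I*pi/3)*sin(5*pi/16)/8 on |001>, sqrt(3)*I*sqrt(sqrt(2)/4 + 1/2)*exp(11*I*pi/12)*sin(5*pi/16)/8 - sqrt(3)*I*sqrt(sqrt(2)/4 + 1/2)*exp(I*pi/4)*sin(5*pi/16)/8 + I*sqrt(sqrt(2)/4 + 1/2)*exp(11*I*pi/12)*sin(5*pi/16)/8 - I*sqrt(sqrt(2)/4 + 1/2)*exp(I*pi/4)*sin(5*pi/16)/8 + I*sqrt(1/2 - sqrt(2)/4)*exp(11*I*pi/12)*sin(5*pi/16)/8 - I*sqrt(1/2 - sqrt(2)/4)*exp(I*pi/4)*sin(5*pi/16)/8 + sqrt(3)*I*sqrt(1/2 - sqrt(2)/4)*exp(I*pi/4)*sin(5*pi/16)/8 - sqrt(3)*I*sqrt(1/2 - sqrt(2)/4)*exp(11*I*pi/12)*sin(5*pi/16)/8 on |010>, -sqrt(3)*sqrt(sqrt(2)/4 + 1/2)*exp(I*pi/4)*sin(5*pi/16)/8 - sqrt(3)*sqrt(1/2 - sqrt(2)/4)*exp(I*pi/4)*sin(5*pi/16)/8 - sqrt(1/2 - sqrt(2)/4)*exp(I*pi/4)*sin(5*pi/16)/8 - sqrt(sqrt(2)/4 + 1/2)*exp(11*I*pi/12)*sin(5*pi/16)/8 + sqrt(1/2 - sqrt(2)/4)*exp(11*I*pi/12)*sin(5*pi/16)/8 + sqrt(3)*sqrt(1/2 - sqrt(2)/4)*exp(11*I*pi/12)*sin(5*pi/16)/8 + sqrt(3)*sqrt(sqrt(2)/4 + 1/2)*exp(11*I*pi/12)*sin(5*pi/16)/8 + sqrt(sqrt(2)/4 + 1/2)*exp(I*pi/4)*sin(5*pi/16)/8 on |011>, -sqrt(3)*sqrt(sqrt(2)/4 + 1/2)*cos(5*pi/16)/4 - sqrt(3)*sqrt(1/2 - sqrt(2)/4)*cos(5*pi/16)/4 - sqrt(1/2 - sqrt(2)/4)*cos(5*pi/16)/4 + sqrt(sqrt(2)/4 + 1/2)*cos(5*pi/16)/4 - sqrt(3)*I*sqrt(sqrt(2)/4 + 1/2)*sin(5*pi/16)/8 - I*sqrt(sqrt(2)/4 + 1/2)*sin(5*pi/16)/8 - I*sqrt(1/2 - sqrt(2)/4)*sin(5*pi/16)/8 + sqrt(3)*I*sqrt(1/2 - sqrt(2)/4)*exp(2*I*pi/3)*sin(5*pi/16)/8 - I*sqrt(1/2 - sqrt(2)/4)*exp(2*I*pi/3)*sin(5*pi/16)/8 - I*sqrt(sqrt(2)/4 + 1/2)*exp(2*I*pi/3)*sin(5*pi/16)/8 + sqrt(3)*I*sqrt(1/2 - sqrt(2)/4)*sin(5*pi/16)/8 - sqrt(3)*I*sqrt(sqrt(2)/4 + 1/2)*exp(2*I*pi/3)*sin(5*pi/16)/8 on |100>, -sqrt(3)*sqrt(sqrt(2)/4 + 1/2)*sin(5*pi/16)/8 - sqrt(3)*sqrt(1/2 - sqrt(2)/4)*sin(5*pi/16)/8 - sqrt(1/2 - sqrt(2)/4)*sin(5*pi/16)/8 + sqrt(sqrt(2)/4 + 1/2)*sin(5*pi/16)/8 - sqrt(3)*I*sqrt(sqrt(2)/4 + 1/2)*cos(5*pi/16)/4 - sqrt(3)*sqrt(sqrt(2)/4 + 1/2)*exp(2*I*pi/3)*sin(5*pi/16)/8 - I*sqrt(sqrt(2)/4 + 1/2)*cos(5*pi/16)/4 - sqrt(3)*sqrt(1/2 - sqrt(2)/4)*exp(2*I*pi/3)*sin(5*pi/16)/8 - I*sqrt(1/2 - sqrt(2)/4)*cos(5*pi/16)/4 - sqrt(1/2 - sqrt(2)/4)*exp(2*I*pi/3)*sin(5*pi/16)/8 + sqrt(sqrt(2)/4 + 1/2)*exp(2*I*pi/3)*sin(5*pi/16)/8 + sqrt(3)*I*sqrt(1/2 - sqrt(2)/4)*cos(5*pi/16)/4 on |101>, -sqrt(3)*sqrt(sqrt(2)/4 + 1/2)*exp(I*pi/4)*cos(5*pi/16)/4 - sqrt(3)*I*sqrt(sqrt(2)/4 + 1/2)*exp(I*pi/4)*sin(5*pi/16)/8 - I*sqrt(sqrt(2)/4 + 1/2)*exp(I*pi/4)*sin(5*pi/16)/8 + sqrt(3)*I*sqrt(1/2 - sqrt(2)/4)*exp(11*I*pi/12)*sin(5*pi/16)/8 - sqrt(3)*sqrt(1/2 - sqrt(2)/4)*exp(I*pi/4)*cos(5*pi/16)/4 - sqrt(1/2 - sqrt(2)/4)*exp(I*pi/4)*cos(5*pi/16)/4 - I*sqrt(1/2 - sqrt(2)/4)*exp(I*pi/4)*sin(5*pi/16)/8 - I*sqrt(1/2 - sqrt(2)/4)*exp(11*I*pi/12)*sin(5*pi/16)/8 + sqrt(3)*I*sqrt(1/2 - sqrt(2)/4)*exp(I*pi/4)*sin(5*pi/16)/8 + sqrt(sqrt(2)/4 + 1/2)*exp(I*pi/4)*cos(5*pi/16)/4 - I*sqrt(sqrt(2)/4 + 1/2)*exp(11*I*pi/12)*sin(5*pi/16)/8 - sqrt(3)*I*sqrt(sqrt(2)/4 + 1/2)*exp(11*I*pi/12)*sin(5*pi/16)/8 on |110>, -sqrt(3)*I*sqrt(sqrt(2)/4 + 1/2)*exp(I*pi/4)*cos(5*pi/16)/4 - sqrt(3)*sqrt(sqrt(2)/4 + 1/2)*exp(I*pi/4)*sin(5*pi/16)/8 - I*sqrt(sqrt(2)/4 + 1/2)*exp(I*pi/4)*cos(5*pi/16)/4 - sqrt(3)*sqrt(1/2 - sqrt(2)/4)*exp(I*pi/4)*sin(5*pi/16)/8 - sqrt(3)*sqrt(sqrt(2)/4 + 1/2)*exp(11*I*pi/12)*sin(5*pi/16)/8 - I*sqrt(1/2 - sqrt(2)/4)*exp(I*pi/4)*cos(5*pi/16)/4 - sqrt(1/2 - sqrt(2)/4)*exp(I*pi/4)*sin(5*pi/16)/8 - sqrt(3)*sqrt(1/2 - sqrt(2)/4)*exp(11*I*pi/12)*sin(5*pi/16)/8 - sqrt(1/2 - sqrt(2)/4)*exp(11*I*pi/12)*sin(5*pi/16)/8 + sqrt(sqrt(2)/4 + 1/2)*exp(11*I*pi/12)*sin(5*pi/16)/8 + sqrt(3)*I*sqrt(1/2 - sqrt(2)/4)*exp(I*pi/4)*cos(5*pi/16)/4 + sqrt(sqrt(2)/4 + 1/2)*exp(I*pi/4)*sin(5*pi/16)/8 on |111>.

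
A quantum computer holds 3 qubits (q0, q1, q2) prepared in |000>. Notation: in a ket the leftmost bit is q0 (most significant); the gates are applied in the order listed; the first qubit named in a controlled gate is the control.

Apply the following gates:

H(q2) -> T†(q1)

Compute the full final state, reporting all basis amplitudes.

The resulting statevector has amplitude sqrt(2)/2 on |000>, sqrt(2)/2 on |001>, and 0 on every other basis state.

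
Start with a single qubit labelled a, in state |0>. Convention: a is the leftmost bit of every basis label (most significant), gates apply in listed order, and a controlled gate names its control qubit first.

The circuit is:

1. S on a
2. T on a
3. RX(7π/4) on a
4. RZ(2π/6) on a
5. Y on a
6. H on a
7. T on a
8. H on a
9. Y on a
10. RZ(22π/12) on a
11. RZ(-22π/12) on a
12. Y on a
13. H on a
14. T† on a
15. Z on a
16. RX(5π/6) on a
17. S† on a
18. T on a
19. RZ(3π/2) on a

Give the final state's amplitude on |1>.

The final state's coefficient on |1> equals sqrt(3)*I*sqrt(sqrt(2)/4 + 1/2)*exp(5*I*pi/6)/4 + I*sqrt(sqrt(2)/4 + 1/2)*exp(5*I*pi/6)/4 + sqrt(3)*I*sqrt(sqrt(2)/4 + 1/2)*exp(-11*I*pi/12)/8 + I*sqrt(sqrt(2)/4 + 1/2)*exp(-11*I*pi/12)/8 - sqrt(3)*sqrt(sqrt(2)/4 + 1/2)*exp(5*I*pi/6)/8 + sqrt(3)*sqrt(sqrt(2)/4 + 1/2)*exp(-I*pi/6)/8 + sqrt(3)*sqrt(1/2 - sqrt(2)/4)*exp(-5*I*pi/6)/4 + sqrt(3)*sqrt(1/2 - sqrt(2)/4)*exp(-7*I*pi/12)/8 + sqrt(1/2 - sqrt(2)/4)*exp(-5*I*pi/6)/4 + sqrt(1/2 - sqrt(2)/4)*exp(-7*I*pi/12)/8 + sqrt(1/2 - sqrt(2)/4)*exp(-I*pi/3)/8 + I*sqrt(1/2 - sqrt(2)/4)*exp(-5*I*pi/6)/8 + I*sqrt(1/2 - sqrt(2)/4)*exp(-I*pi/12)/8 - sqrt(sqrt(2)/4 + 1/2)*exp(-I*pi/6)/8 + sqrt(sqrt(2)/4 + 1/2)*exp(5*I*pi/6)/8 - sqrt(3)*sqrt(1/2 - sqrt(2)/4)*exp(-I*pi/3)/8 - sqrt(3)*I*sqrt(1/2 - sqrt(2)/4)*exp(-5*I*pi/6)/8 + sqrt(3)*I*sqrt(1/2 - sqrt(2)/4)*exp(-I*pi/12)/8 + I*sqrt(sqrt(2)/4 + 1/2)*exp(I*pi/12)/8 + sqrt(3)*I*sqrt(sqrt(2)/4 + 1/2)*exp(I*pi/12)/8. Key observation: gates 7-14 undo each other exactly, leaving only the rest of the circuit to track.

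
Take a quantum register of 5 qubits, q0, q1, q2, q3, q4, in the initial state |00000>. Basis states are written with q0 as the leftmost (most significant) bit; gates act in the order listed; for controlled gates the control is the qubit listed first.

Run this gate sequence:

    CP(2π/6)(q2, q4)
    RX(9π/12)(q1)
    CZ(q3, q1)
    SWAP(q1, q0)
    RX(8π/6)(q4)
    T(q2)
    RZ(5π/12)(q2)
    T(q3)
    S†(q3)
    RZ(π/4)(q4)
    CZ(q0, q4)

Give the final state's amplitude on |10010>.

The final state's coefficient on |10010> equals 0.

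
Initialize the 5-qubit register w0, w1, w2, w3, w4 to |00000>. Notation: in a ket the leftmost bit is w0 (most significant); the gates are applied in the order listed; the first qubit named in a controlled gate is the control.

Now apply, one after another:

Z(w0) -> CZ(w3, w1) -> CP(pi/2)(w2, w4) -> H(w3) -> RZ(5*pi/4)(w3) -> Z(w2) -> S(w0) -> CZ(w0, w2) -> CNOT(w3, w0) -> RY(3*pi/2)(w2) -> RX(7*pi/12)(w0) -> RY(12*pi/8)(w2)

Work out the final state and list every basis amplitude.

The final amplitudes are (-sqrt(4 - 2*sqrt(2))/8 + sqrt(6*sqrt(2) + 12)/8)*exp(3*I*pi/8) on |00100>, (-sqrt(2*sqrt(2) + 4)/8 - sqrt(12 - 6*sqrt(2))/8)*exp(I*pi/8) on |00110>, (-sqrt(2*sqrt(2) + 4)/8 - sqrt(12 - 6*sqrt(2))/8)*exp(7*I*pi/8) on |10100>, (-sqrt(6*sqrt(2) + 12)/8 + sqrt(4 - 2*sqrt(2))/8)*exp(5*I*pi/8) on |10110>, and 0 on every other basis state.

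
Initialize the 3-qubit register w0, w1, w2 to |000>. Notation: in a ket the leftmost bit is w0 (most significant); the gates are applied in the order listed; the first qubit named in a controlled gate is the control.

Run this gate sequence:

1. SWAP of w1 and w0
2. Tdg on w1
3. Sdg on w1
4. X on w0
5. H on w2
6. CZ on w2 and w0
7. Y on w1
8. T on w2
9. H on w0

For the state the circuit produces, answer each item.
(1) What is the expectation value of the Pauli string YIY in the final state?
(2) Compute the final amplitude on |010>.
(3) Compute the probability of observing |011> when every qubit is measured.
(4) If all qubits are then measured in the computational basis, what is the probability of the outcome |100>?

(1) In the final state, YIY has expectation 0.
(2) |010> carries amplitude I/2 in the final state.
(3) Outcome |011> occurs with probability 1/4.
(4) The probability of measuring |100> is 0.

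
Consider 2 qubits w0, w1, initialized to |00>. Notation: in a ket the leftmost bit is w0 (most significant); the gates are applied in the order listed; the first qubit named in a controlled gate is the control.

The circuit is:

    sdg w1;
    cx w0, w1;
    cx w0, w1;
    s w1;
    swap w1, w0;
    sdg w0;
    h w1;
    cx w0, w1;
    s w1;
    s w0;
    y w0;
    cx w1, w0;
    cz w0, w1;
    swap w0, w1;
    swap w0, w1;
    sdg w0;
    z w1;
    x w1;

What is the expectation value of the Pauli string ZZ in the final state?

The expectation value of ZZ is 1.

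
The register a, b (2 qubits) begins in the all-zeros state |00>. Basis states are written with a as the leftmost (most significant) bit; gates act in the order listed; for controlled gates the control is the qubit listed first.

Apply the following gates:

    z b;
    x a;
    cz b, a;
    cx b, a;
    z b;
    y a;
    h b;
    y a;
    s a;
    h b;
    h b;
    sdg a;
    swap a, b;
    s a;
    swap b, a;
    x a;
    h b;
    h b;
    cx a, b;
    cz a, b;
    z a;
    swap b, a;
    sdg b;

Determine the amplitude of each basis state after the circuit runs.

After the circuit, the state carries amplitude sqrt(2)/2 on |00>, 0 on |01>, sqrt(2)*I/2 on |10>, 0 on |11>.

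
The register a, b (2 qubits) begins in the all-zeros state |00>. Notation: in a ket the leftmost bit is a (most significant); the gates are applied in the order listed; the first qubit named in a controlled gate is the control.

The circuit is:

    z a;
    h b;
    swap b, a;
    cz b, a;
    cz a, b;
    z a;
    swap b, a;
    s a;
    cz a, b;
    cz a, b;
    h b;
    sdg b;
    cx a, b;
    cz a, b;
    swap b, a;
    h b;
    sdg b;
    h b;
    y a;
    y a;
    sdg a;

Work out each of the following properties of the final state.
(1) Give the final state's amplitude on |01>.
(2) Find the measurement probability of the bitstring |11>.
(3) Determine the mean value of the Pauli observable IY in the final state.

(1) The final state's coefficient on |01> equals 0.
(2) A full measurement returns |11> with probability 1/2.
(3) In the final state, IY has expectation 1.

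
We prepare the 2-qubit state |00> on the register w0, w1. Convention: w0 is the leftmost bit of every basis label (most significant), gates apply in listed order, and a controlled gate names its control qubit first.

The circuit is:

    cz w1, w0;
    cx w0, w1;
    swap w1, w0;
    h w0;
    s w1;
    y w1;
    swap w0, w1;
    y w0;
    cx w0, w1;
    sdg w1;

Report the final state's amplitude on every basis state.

The resulting statevector has amplitude sqrt(2)/2 on |00>, -sqrt(2)*I/2 on |01>, 0 on |10>, 0 on |11>.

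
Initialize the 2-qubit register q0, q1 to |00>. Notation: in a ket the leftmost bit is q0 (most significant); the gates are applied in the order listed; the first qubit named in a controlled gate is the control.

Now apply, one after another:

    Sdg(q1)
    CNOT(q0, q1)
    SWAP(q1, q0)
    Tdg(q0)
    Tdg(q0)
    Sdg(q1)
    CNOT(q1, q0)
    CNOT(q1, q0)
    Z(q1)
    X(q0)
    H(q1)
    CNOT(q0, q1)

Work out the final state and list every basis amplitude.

The final amplitudes are 0 on |00>, 0 on |01>, sqrt(2)/2 on |10>, sqrt(2)/2 on |11>. Key observation: the block from step 7 through step 8 cancels to the identity and can be dropped.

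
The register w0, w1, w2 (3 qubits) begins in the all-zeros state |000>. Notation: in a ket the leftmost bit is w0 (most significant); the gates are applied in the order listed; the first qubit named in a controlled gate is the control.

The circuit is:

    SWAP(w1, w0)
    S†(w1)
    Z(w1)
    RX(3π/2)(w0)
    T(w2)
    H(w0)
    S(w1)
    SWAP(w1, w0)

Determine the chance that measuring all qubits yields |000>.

The probability of measuring |000> is 1/2.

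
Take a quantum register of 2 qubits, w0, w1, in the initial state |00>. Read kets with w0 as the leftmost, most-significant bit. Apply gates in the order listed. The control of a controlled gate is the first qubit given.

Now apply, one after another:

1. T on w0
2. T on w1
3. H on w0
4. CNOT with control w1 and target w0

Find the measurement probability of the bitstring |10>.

The probability of measuring |10> is 1/2.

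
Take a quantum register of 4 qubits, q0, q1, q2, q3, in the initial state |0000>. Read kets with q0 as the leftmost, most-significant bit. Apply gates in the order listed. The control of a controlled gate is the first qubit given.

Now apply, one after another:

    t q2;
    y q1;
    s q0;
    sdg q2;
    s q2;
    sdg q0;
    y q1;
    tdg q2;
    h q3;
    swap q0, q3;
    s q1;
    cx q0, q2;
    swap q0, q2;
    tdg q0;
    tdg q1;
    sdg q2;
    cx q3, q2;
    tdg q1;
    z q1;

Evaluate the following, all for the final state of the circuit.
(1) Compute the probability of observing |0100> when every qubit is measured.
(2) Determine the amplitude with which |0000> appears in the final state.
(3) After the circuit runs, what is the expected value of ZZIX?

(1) A full measurement returns |0100> with probability 0. Key observation: gates 1-8 undo each other exactly, leaving only the rest of the circuit to track.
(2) The amplitude on |0000> is sqrt(2)/2.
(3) In the final state, ZZIX has expectation 0.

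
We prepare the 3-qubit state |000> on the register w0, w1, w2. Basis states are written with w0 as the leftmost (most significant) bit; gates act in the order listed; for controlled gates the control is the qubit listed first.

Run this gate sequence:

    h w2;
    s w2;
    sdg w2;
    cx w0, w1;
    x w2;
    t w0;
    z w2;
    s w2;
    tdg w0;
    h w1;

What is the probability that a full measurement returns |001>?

A full measurement returns |001> with probability 1/4.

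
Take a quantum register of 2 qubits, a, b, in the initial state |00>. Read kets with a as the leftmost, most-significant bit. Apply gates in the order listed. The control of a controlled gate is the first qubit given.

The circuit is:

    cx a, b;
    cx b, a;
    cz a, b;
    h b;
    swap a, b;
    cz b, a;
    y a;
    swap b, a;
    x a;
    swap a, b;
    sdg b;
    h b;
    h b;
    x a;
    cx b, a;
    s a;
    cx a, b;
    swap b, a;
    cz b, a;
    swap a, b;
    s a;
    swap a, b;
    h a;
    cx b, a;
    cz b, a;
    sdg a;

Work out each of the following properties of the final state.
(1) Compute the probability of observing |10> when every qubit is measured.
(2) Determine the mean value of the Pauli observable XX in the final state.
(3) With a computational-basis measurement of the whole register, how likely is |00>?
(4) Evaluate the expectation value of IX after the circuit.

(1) A full measurement returns |10> with probability 1/4.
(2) The observable XX averages to 0.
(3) A full measurement returns |00> with probability 1/4.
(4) The observable IX averages to 1.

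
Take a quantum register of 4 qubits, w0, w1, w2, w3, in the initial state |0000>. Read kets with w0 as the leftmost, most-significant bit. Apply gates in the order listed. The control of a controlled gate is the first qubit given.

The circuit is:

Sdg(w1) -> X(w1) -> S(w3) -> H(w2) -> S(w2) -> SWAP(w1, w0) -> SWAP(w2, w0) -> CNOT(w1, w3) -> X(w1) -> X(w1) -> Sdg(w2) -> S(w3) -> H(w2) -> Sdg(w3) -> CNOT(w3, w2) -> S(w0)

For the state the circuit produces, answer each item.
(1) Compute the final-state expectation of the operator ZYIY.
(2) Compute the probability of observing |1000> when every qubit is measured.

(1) The expectation value of ZYIY is 0.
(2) Outcome |1000> occurs with probability 1/4.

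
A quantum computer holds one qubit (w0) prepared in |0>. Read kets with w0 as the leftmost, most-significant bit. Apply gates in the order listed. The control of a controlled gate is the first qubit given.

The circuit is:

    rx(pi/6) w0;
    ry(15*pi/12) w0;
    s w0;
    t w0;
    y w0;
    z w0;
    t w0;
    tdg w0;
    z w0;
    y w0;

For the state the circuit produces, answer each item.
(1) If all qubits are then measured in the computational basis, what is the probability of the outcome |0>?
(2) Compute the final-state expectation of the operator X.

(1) Outcome |0> occurs with probability 1/2 - sqrt(6)/8. Key observation: steps 5-10 multiply out to the identity, so the circuit reduces to the remaining gates.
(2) The expectation value of X is sqrt(2)/4 + sqrt(3)/4.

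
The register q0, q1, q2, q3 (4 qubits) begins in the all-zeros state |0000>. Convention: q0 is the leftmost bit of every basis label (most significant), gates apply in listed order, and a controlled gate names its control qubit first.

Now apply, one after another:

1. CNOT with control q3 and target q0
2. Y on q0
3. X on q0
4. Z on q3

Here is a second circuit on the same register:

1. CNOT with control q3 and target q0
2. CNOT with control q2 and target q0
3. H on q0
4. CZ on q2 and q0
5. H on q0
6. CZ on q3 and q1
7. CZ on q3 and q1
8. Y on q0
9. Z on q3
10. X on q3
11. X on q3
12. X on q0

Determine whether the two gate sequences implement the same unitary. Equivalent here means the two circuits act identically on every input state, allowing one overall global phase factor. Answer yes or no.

Yes, they are equivalent — the unitaries differ by at most a global phase.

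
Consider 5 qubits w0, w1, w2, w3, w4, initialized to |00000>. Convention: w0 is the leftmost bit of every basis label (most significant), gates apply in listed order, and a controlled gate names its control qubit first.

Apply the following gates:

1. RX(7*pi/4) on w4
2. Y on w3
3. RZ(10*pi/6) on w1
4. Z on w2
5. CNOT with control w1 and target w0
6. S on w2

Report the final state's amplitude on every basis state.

After the circuit, the state carries amplitude sqrt(sqrt(2) + 2)*exp(2*I*pi/3)/2 on |00010>, -sqrt(2 - sqrt(2))*exp(I*pi/6)/2 on |00011>, and 0 on every other basis state.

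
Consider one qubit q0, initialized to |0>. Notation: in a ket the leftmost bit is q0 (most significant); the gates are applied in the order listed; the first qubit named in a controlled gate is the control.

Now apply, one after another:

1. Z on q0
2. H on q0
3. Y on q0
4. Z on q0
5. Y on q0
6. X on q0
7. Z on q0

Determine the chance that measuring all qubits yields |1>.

The probability of measuring |1> is 1/2.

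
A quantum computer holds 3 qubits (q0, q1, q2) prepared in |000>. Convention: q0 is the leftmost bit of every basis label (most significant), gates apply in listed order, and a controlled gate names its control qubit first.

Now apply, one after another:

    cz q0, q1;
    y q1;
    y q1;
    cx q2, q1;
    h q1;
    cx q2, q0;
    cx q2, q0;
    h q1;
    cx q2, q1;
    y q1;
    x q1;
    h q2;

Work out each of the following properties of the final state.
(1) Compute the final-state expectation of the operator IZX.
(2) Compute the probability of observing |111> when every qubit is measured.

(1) The expectation value of IZX is 1. Key observation: steps 3-10 multiply out to the identity, so the circuit reduces to the remaining gates.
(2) The probability of measuring |111> is 0.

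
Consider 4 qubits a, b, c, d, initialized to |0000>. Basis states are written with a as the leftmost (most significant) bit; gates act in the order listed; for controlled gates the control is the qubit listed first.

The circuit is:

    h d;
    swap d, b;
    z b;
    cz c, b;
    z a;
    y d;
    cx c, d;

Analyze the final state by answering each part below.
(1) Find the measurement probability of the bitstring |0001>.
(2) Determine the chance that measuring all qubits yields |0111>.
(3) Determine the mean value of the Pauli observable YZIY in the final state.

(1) The probability of measuring |0001> is 1/2.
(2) The probability of measuring |0111> is 0.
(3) In the final state, YZIY has expectation 0.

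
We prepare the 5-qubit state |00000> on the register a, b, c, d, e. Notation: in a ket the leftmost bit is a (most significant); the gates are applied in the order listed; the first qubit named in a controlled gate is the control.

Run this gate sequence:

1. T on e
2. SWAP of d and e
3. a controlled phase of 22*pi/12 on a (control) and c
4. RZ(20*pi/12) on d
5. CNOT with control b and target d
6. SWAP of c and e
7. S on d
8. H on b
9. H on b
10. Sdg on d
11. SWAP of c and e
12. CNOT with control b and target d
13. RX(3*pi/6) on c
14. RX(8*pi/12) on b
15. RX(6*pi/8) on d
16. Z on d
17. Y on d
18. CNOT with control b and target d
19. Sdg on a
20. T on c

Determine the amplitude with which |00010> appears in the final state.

|00010> carries amplitude -sqrt(4 - 2*sqrt(2))*exp(2*I*pi/3)/8 in the final state.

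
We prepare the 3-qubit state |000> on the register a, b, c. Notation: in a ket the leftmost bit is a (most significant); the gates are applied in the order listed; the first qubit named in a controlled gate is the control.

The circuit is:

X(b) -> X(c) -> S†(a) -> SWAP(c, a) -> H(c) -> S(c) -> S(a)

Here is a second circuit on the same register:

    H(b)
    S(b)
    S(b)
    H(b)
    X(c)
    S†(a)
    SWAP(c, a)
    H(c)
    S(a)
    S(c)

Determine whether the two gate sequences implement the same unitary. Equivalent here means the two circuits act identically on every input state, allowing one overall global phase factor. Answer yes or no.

Yes — the two circuits implement the same unitary up to a global phase.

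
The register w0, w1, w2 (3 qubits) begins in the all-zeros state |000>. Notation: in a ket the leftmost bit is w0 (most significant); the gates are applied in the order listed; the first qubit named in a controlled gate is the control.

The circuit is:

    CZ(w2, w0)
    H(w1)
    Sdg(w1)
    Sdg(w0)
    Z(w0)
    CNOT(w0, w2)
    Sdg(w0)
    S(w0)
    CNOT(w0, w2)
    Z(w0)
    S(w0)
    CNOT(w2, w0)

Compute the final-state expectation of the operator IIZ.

The expectation value of IIZ is 1. Key observation: gates 4-11 undo each other exactly, leaving only the rest of the circuit to track.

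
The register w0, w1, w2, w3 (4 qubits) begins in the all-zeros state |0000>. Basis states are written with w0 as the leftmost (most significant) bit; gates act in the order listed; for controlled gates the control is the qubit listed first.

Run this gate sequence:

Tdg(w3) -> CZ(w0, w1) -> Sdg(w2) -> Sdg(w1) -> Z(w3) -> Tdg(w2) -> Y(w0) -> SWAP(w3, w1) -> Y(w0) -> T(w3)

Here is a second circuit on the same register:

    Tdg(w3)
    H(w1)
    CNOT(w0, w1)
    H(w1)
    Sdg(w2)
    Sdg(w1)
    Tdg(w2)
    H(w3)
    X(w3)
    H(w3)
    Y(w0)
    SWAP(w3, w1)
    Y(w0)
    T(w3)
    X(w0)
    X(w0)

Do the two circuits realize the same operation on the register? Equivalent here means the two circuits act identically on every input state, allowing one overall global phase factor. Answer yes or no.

Yes — the two circuits implement the same unitary up to a global phase.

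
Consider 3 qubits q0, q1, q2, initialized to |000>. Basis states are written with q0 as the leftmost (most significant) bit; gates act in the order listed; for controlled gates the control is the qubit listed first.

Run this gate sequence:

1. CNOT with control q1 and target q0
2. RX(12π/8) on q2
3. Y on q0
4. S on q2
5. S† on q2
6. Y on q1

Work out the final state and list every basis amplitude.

The resulting statevector has amplitude sqrt(2)/2 on |110>, sqrt(2)*I/2 on |111>, and 0 on every other basis state. Key observation: the block from step 4 through step 5 cancels to the identity and can be dropped.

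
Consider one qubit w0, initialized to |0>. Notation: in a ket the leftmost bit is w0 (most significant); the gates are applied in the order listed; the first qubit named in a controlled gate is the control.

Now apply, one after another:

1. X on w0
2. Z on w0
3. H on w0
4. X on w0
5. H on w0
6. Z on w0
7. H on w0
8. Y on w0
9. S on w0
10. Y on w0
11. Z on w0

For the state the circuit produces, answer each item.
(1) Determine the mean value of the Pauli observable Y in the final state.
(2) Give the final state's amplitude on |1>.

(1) The expectation value of Y is -1. Key observation: the block from step 3 through step 6 cancels to the identity and can be dropped.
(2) The amplitude on |1> is -sqrt(2)/2.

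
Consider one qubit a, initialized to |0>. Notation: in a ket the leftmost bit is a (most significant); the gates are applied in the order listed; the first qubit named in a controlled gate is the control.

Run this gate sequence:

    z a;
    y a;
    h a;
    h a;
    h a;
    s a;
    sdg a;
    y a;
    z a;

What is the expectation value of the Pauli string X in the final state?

The observable X averages to -1.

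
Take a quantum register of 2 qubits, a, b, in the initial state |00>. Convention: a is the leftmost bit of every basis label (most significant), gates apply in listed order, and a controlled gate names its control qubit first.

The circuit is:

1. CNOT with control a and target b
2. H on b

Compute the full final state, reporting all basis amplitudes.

The final amplitudes are sqrt(2)/2 on |00>, sqrt(2)/2 on |01>, 0 on |10>, 0 on |11>.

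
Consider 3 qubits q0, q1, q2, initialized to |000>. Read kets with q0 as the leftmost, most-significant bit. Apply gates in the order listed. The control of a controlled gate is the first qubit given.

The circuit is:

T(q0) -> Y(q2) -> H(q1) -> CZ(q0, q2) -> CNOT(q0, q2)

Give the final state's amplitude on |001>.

|001> carries amplitude sqrt(2)*I/2 in the final state.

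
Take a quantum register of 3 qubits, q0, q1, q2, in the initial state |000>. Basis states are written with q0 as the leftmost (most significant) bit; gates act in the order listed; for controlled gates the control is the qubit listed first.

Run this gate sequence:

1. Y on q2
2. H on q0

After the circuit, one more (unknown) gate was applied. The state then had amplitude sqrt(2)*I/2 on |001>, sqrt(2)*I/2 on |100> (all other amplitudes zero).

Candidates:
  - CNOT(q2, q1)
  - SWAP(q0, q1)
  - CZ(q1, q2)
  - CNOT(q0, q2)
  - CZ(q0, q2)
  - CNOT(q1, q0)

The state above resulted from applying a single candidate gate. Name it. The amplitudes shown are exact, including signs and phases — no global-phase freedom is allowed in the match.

The unique candidate consistent with the amplitudes is CNOT(q0, q2).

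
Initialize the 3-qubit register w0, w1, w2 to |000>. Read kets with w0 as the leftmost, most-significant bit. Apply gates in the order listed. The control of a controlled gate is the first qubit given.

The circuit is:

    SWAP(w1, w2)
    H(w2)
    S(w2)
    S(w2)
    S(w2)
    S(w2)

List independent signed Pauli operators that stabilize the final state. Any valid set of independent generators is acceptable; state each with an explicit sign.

The stabilizer group can be generated by +IIX, +ZII, +IZI, among other valid generating sets. Key observation: gates 3-6 undo each other exactly, leaving only the rest of the circuit to track.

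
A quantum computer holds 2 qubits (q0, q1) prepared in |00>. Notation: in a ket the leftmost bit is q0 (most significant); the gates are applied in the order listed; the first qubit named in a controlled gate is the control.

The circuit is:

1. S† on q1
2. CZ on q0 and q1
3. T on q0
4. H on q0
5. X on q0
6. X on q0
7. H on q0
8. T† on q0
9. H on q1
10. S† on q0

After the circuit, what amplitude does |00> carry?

|00> carries amplitude sqrt(2)/2 in the final state. Key observation: gates 3-8 undo each other exactly, leaving only the rest of the circuit to track.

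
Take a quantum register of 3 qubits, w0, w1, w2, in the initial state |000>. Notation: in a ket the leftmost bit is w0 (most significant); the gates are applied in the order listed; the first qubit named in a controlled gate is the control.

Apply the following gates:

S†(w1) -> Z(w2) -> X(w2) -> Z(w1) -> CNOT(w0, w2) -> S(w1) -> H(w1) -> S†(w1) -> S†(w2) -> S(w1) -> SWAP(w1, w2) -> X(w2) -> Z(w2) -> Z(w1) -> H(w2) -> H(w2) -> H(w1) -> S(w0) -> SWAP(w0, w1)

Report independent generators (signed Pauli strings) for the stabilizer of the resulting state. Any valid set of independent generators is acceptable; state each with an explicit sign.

The final state is stabilized by the group generated by -XII, -IIX, +IZI; other independent generating sets are equally valid.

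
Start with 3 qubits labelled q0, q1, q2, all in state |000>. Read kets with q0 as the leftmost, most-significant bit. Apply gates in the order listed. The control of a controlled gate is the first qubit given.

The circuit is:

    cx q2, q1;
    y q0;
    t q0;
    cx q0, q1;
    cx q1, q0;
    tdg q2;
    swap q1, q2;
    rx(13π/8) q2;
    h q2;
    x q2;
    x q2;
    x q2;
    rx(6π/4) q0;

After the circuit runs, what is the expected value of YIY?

The observable YIY averages to -sqrt(sqrt(2) + 2)/2. Key observation: gates 11-12 undo each other exactly, leaving only the rest of the circuit to track.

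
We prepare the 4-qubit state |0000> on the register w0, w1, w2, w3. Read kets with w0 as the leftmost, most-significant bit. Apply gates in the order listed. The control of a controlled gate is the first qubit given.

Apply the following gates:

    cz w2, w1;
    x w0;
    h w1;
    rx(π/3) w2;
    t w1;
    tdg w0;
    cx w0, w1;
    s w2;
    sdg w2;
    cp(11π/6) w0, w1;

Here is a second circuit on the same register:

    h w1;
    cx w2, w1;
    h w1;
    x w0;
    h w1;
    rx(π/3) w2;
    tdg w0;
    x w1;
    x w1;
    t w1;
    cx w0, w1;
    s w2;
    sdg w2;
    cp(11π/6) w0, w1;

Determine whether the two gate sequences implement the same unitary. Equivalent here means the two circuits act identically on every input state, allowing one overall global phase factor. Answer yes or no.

Yes — the two circuits implement the same unitary up to a global phase.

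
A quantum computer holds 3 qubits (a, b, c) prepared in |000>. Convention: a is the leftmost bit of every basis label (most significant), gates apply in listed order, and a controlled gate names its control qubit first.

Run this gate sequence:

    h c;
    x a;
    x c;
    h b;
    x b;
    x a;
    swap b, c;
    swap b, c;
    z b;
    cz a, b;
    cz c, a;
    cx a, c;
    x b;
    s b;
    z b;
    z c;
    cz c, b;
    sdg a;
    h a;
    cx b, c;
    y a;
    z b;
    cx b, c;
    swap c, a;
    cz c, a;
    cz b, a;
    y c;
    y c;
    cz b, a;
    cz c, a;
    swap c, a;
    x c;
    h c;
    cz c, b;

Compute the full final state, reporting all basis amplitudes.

The final amplitudes are 0 on |000>, -I/2 on |001>, 1/2 on |010>, 0 on |011>, 0 on |100>, I/2 on |101>, -1/2 on |110>, 0 on |111>. Key observation: the block from step 24 through step 31 cancels to the identity and can be dropped.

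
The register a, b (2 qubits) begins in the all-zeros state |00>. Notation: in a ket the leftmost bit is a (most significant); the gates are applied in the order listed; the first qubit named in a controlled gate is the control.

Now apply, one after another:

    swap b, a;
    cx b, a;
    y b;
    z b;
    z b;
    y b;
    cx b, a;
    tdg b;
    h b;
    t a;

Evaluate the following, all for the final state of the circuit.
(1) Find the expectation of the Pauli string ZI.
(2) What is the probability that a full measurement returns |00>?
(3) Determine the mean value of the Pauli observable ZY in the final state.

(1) The observable ZI averages to 1.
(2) Outcome |00> occurs with probability 1/2.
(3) The expectation value of ZY is 0.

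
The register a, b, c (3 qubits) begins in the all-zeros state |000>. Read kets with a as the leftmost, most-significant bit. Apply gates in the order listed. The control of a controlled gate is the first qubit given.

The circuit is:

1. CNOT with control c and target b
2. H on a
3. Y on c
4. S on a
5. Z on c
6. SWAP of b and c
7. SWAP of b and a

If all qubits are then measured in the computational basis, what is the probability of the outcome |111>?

The probability of measuring |111> is 0.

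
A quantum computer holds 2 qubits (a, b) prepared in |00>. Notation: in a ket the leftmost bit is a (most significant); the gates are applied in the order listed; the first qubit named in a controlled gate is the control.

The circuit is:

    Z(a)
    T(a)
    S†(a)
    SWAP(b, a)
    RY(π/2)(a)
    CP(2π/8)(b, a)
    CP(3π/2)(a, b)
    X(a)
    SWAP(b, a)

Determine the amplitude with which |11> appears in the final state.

|11> carries amplitude 0 in the final state.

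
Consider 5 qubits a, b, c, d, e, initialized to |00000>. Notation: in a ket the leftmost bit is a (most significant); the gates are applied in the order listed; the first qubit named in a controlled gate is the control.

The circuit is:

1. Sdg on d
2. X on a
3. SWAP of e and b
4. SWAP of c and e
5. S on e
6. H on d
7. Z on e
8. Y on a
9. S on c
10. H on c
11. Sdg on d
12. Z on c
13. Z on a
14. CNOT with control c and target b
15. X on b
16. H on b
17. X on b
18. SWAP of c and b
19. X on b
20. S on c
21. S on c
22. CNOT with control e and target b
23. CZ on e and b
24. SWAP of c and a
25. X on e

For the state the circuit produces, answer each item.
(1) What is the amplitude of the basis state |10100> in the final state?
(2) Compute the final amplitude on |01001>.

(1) The amplitude on |10100> is 0.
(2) The final state's coefficient on |01001> equals sqrt(2)*I/4.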